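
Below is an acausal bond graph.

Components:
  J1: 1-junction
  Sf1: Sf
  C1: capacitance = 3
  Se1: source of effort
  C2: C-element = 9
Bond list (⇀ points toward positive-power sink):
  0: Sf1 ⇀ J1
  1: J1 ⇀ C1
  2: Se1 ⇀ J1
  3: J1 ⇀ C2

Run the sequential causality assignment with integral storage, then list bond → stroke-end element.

bond 0 stroke→Sf1  (source Sf1 imposes f)
bond 2 stroke→J1  (Se1 (Se) sets effort on bond)
bond 1 stroke→J1  (1-jn J1 has f-setter on 0)
bond 3 stroke→J1  (J1: bond 0 brought flow, rest push out)

#0 |Sf1
#1 |J1
#2 |J1
#3 |J1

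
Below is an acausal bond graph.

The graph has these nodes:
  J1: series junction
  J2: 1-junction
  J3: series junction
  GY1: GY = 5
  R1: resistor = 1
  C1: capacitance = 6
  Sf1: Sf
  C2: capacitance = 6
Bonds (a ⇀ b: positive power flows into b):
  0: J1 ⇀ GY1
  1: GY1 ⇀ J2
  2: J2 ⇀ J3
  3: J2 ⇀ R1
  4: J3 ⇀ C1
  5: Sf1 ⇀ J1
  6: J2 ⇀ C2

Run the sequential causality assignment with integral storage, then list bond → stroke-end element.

β5 stroke at Sf1  (source Sf1 imposes f)
β0 stroke at J1  (J1 flow already set via bond 5)
β1 stroke at J2  (GY1 both-in/both-out from 0)
β4 stroke at J3  (C1: C, integral causality)
β2 stroke at J2  (J3: last free bond brings flow in)
β6 stroke at J2  (prefer integral on C2)
β3 stroke at R1  (closing 1-jn rule on J2)

b0 |J1
b1 |J2
b2 |J2
b3 |R1
b4 |J3
b5 |Sf1
b6 |J2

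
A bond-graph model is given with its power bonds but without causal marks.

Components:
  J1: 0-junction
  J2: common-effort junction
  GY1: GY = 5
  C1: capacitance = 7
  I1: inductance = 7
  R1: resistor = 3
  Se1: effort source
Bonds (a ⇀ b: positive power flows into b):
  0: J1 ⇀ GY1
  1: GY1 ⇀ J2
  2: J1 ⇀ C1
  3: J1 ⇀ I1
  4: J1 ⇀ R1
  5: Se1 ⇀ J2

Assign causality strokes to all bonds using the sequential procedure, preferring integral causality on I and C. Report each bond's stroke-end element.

β5 →J2  (source Se1 imposes e)
β1 →GY1  (common-e at J2 fixed by 5)
β0 →GY1  (GY1 both-in/both-out from 1)
β2 →J1  (C1: C, integral causality)
β3 →I1  (common-e at J1 fixed by 2)
β4 →R1  (J1 effort already set via bond 2)

β0 |GY1
β1 |GY1
β2 |J1
β3 |I1
β4 |R1
β5 |J2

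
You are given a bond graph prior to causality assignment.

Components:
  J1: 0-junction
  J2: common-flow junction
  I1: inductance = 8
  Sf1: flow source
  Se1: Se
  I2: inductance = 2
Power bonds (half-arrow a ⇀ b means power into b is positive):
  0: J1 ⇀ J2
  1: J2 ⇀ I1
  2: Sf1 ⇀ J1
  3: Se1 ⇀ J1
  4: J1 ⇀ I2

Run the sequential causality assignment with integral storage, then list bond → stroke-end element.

b2 →Sf1  (Sf1 (Sf) sets flow on bond)
b3 →J1  (source Se1 imposes e)
b0 →J2  (J1 effort already set via bond 3)
b4 →I2  (common-e at J1 fixed by 3)
b1 →I1  (J2 needs exactly one f-in)

bond 0 stroke at J2
bond 1 stroke at I1
bond 2 stroke at Sf1
bond 3 stroke at J1
bond 4 stroke at I2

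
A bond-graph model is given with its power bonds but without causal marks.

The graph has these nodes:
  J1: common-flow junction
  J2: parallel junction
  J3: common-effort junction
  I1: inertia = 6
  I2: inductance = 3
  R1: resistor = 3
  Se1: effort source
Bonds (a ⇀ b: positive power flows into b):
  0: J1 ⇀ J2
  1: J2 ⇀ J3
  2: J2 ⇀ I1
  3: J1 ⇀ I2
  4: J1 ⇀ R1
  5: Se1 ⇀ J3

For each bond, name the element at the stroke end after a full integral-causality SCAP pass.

#0 |J1
#1 |J2
#2 |I1
#3 |I2
#4 |J1
#5 |J3

#5 |J3  (Se1: effort source, stroke at far end)
#1 |J2  (0-jn J3 has e-setter on 5)
#0 |J1  (J2: bond 1 brought effort, rest push out)
#2 |I1  (common-e at J2 fixed by 1)
#3 |I2  (prefer integral on I2)
#4 |J1  (1-jn J1 has f-setter on 3)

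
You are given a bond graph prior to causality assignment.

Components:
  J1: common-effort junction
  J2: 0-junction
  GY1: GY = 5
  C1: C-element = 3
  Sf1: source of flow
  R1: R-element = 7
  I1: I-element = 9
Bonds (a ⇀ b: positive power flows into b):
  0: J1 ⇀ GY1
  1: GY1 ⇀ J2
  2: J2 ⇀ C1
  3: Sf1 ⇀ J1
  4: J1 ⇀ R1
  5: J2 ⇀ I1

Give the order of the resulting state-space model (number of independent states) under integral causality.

2  (C1, I1 all integral)

bond 3 |Sf1  (Sf1 (Sf) sets flow on bond)
bond 2 |J2  (C1 integral (e out))
bond 1 |GY1  (0-jn J2 has e-setter on 2)
bond 5 |I1  (0-jn J2 has e-setter on 2)
bond 0 |GY1  (through GY1, causality inverts; strokes same side of GY1)
bond 4 |J1  (J1 needs exactly one e-in)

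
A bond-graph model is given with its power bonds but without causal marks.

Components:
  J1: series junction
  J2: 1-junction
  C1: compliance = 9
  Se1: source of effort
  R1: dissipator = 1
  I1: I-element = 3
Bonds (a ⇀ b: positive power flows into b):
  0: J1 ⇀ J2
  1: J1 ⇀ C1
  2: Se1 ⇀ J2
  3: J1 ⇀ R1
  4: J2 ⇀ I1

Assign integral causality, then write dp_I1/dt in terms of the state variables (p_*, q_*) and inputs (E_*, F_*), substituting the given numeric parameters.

β2 →J2  (source Se1 imposes e)
β1 →J1  (C1: C, integral causality)
β4 →I1  (I1 outputs flow p/I1)
β0 →J2  (J2: bond 4 brought flow, rest push out)
β3 →J1  (common-f at J1 fixed by 0)

dp_I1/dt = E_Se1 - p_I1/3 - q_C1/9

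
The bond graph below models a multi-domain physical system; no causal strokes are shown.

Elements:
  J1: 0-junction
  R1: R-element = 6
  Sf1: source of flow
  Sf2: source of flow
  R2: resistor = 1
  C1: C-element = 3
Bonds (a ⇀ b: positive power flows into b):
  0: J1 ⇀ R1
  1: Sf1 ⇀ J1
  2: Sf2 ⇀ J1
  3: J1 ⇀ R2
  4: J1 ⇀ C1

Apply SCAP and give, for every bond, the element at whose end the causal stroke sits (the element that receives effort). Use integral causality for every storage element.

b0 stroke→R1
b1 stroke→Sf1
b2 stroke→Sf2
b3 stroke→R2
b4 stroke→J1

#1 stroke→Sf1  (source Sf1 imposes f)
#2 stroke→Sf2  (Sf2 (Sf) sets flow on bond)
#4 stroke→J1  (C1 outputs effort q/C1)
#0 stroke→R1  (J1: bond 4 brought effort, rest push out)
#3 stroke→R2  (common-e at J1 fixed by 4)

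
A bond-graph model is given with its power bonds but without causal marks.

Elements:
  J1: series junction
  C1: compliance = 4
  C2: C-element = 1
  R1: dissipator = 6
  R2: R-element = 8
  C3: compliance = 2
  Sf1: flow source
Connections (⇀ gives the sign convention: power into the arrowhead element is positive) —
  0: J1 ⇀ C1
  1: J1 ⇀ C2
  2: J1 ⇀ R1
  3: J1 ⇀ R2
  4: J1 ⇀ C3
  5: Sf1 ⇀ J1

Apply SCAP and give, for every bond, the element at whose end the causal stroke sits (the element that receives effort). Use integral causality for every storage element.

β0 →J1
β1 →J1
β2 →J1
β3 →J1
β4 →J1
β5 →Sf1

β5 →Sf1  (Sf1: flow source, stroke at near end)
β0 →J1  (1-jn J1 has f-setter on 5)
β1 →J1  (common-f at J1 fixed by 5)
β2 →J1  (1-jn J1 has f-setter on 5)
β3 →J1  (J1: bond 5 brought flow, rest push out)
β4 →J1  (1-jn J1 has f-setter on 5)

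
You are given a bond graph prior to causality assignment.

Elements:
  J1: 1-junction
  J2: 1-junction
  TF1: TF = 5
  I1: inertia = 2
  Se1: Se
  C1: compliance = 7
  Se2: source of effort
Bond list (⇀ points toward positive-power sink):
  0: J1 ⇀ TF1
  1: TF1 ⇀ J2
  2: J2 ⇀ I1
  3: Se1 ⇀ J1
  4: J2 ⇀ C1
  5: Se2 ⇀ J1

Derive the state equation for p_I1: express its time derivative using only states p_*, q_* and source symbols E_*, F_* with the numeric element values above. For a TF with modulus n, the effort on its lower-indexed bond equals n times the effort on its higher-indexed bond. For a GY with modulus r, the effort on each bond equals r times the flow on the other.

β3 |J1  (Se1 (Se) sets effort on bond)
β5 |J1  (source Se2 imposes e)
β0 |TF1  (J1 needs exactly one f-in)
β1 |J2  (through TF1, causality passes straight; one stroke at TF1)
β2 |I1  (prefer integral on I1)
β4 |J2  (J2 flow already set via bond 2)

dp_I1/dt = E_Se1/5 + E_Se2/5 - q_C1/7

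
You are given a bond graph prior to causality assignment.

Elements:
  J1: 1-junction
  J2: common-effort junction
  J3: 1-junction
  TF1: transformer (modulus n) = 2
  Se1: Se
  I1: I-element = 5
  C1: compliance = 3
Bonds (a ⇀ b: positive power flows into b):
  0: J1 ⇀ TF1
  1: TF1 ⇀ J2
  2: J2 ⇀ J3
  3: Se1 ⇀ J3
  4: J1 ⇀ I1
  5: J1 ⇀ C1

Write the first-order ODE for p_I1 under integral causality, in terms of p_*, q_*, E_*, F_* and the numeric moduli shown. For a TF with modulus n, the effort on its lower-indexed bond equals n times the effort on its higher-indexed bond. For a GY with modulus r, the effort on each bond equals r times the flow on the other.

#3 |J3  (source Se1 imposes e)
#2 |J2  (only one flow-in slot at J3)
#1 |TF1  (J2: bond 2 brought effort, rest push out)
#0 |J1  (TF1 one-in-one-out from 1)
#4 |I1  (prefer integral on I1)
#5 |J1  (J1: bond 4 brought flow, rest push out)

dp_I1/dt = 2*E_Se1 - q_C1/3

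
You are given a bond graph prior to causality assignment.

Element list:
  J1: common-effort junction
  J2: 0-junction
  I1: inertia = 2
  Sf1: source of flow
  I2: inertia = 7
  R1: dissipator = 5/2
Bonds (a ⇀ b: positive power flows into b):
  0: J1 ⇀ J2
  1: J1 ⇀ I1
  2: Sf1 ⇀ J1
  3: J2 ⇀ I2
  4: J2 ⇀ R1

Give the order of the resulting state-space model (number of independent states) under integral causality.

bond 2 stroke→Sf1  (Sf1 fixes flow; stroke at Sf1)
bond 1 stroke→I1  (I1 integral (f out))
bond 0 stroke→J1  (J1 needs exactly one e-in)
bond 3 stroke→I2  (I2 integral (f out))
bond 4 stroke→J2  (closing 0-jn rule on J2)

2  (I1, I2 all integral)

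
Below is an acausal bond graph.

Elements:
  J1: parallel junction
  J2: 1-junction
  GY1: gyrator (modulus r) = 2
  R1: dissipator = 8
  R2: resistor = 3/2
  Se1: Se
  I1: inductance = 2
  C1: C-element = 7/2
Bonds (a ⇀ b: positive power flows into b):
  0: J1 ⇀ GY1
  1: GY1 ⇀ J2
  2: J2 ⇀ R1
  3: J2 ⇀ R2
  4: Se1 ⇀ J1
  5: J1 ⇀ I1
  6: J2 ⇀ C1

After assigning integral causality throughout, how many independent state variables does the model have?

bond 4 stroke→J1  (source Se1 imposes e)
bond 0 stroke→GY1  (common-e at J1 fixed by 4)
bond 5 stroke→I1  (J1: bond 4 brought effort, rest push out)
bond 1 stroke→GY1  (through GY1, causality inverts; strokes same side of GY1)
bond 2 stroke→J2  (common-f at J2 fixed by 1)
bond 3 stroke→J2  (common-f at J2 fixed by 1)
bond 6 stroke→J2  (J2: bond 1 brought flow, rest push out)

2  (C1, I1 all integral)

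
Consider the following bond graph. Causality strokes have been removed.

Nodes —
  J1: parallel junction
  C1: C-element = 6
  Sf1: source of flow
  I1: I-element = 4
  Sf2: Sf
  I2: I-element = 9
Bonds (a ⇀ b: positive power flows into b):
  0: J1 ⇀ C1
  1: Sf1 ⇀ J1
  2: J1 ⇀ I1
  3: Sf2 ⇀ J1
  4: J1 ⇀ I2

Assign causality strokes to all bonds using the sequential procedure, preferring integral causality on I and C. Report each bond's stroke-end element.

b1 stroke at Sf1  (source Sf1 imposes f)
b3 stroke at Sf2  (Sf2 fixes flow; stroke at Sf2)
b0 stroke at J1  (C1 outputs effort q/C1)
b2 stroke at I1  (J1: bond 0 brought effort, rest push out)
b4 stroke at I2  (0-jn J1 has e-setter on 0)

β0 →J1
β1 →Sf1
β2 →I1
β3 →Sf2
β4 →I2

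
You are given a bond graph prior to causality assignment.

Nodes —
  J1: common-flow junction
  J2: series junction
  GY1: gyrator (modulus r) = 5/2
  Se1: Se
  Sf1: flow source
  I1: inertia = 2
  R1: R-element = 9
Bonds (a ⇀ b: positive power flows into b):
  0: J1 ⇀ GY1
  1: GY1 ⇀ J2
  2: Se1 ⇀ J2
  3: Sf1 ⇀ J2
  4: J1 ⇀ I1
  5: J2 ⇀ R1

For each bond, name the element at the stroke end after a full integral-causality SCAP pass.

bond 2 →J2  (source Se1 imposes e)
bond 3 →Sf1  (source Sf1 imposes f)
bond 1 →J2  (J2 flow already set via bond 3)
bond 5 →J2  (J2: bond 3 brought flow, rest push out)
bond 0 →J1  (through GY1, causality inverts; strokes same side of GY1)
bond 4 →I1  (J1: last free bond brings flow in)

β0 stroke at J1
β1 stroke at J2
β2 stroke at J2
β3 stroke at Sf1
β4 stroke at I1
β5 stroke at J2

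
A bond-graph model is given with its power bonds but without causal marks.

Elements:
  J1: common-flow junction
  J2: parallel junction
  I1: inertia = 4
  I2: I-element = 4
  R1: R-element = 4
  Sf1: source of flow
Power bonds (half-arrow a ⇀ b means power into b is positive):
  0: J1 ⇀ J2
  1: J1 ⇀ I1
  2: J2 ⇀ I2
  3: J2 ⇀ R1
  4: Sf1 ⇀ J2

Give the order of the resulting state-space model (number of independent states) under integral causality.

#4 stroke at Sf1  (Sf1 (Sf) sets flow on bond)
#1 stroke at I1  (I1 outputs flow p/I1)
#0 stroke at J1  (1-jn J1 has f-setter on 1)
#2 stroke at I2  (I2 integral (f out))
#3 stroke at J2  (closing 0-jn rule on J2)

2  (I1, I2 all integral)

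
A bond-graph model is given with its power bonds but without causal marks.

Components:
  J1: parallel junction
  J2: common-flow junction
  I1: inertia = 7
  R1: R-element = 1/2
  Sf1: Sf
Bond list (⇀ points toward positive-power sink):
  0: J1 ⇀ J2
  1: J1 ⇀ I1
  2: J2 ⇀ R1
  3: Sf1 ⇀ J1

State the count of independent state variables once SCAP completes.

b3 →Sf1  (source Sf1 imposes f)
b1 →I1  (I1 integral (f out))
b0 →J1  (J1 needs exactly one e-in)
b2 →J2  (common-f at J2 fixed by 0)

1  (I1 all integral)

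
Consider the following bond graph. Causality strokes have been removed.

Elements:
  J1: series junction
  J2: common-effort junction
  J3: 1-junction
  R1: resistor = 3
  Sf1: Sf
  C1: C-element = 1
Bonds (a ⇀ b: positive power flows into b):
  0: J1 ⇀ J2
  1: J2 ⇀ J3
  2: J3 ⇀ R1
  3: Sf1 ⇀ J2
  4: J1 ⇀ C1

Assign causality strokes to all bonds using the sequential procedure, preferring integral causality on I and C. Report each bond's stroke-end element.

#0 stroke→J2
#1 stroke→J3
#2 stroke→R1
#3 stroke→Sf1
#4 stroke→J1

#3 stroke→Sf1  (Sf1 fixes flow; stroke at Sf1)
#4 stroke→J1  (C1 outputs effort q/C1)
#0 stroke→J2  (closing 1-jn rule on J1)
#1 stroke→J3  (0-jn J2 has e-setter on 0)
#2 stroke→R1  (J3 needs exactly one f-in)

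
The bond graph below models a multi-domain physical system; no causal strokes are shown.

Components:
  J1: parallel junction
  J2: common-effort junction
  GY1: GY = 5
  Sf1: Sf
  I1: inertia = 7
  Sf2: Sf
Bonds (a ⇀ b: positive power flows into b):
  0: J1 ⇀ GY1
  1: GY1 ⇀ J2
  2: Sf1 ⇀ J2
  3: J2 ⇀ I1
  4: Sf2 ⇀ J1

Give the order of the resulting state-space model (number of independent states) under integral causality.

1  (I1 all integral)

bond 2 |Sf1  (Sf1 (Sf) sets flow on bond)
bond 4 |Sf2  (source Sf2 imposes f)
bond 0 |J1  (J1 needs exactly one e-in)
bond 1 |J2  (GY GY1: same side as bond 0)
bond 3 |I1  (common-e at J2 fixed by 1)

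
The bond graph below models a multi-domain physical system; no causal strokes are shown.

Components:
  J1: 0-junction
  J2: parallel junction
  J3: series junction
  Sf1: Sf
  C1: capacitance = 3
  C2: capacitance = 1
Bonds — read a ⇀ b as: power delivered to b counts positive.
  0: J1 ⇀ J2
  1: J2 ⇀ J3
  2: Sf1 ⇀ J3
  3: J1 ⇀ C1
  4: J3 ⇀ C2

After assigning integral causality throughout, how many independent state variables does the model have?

2  (C1, C2 all integral)

bond 2 stroke at Sf1  (Sf1 fixes flow; stroke at Sf1)
bond 1 stroke at J3  (J3 flow already set via bond 2)
bond 4 stroke at J3  (common-f at J3 fixed by 2)
bond 0 stroke at J2  (J2: last free bond brings effort in)
bond 3 stroke at J1  (J1: last free bond brings effort in)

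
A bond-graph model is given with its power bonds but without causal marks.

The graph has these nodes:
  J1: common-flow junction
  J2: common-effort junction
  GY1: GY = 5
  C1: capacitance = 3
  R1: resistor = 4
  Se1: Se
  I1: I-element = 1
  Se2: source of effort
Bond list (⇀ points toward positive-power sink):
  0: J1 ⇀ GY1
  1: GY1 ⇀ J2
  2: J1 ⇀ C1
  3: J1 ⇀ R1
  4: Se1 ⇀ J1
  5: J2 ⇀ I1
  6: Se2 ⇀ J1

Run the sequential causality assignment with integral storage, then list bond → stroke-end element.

bond 4 →J1  (Se1: effort source, stroke at far end)
bond 6 →J1  (source Se2 imposes e)
bond 2 →J1  (C1: C, integral causality)
bond 5 →I1  (I1: I, integral causality)
bond 1 →J2  (J2: last free bond brings effort in)
bond 0 →J1  (GY GY1: same side as bond 1)
bond 3 →R1  (closing 1-jn rule on J1)

b0 stroke at J1
b1 stroke at J2
b2 stroke at J1
b3 stroke at R1
b4 stroke at J1
b5 stroke at I1
b6 stroke at J1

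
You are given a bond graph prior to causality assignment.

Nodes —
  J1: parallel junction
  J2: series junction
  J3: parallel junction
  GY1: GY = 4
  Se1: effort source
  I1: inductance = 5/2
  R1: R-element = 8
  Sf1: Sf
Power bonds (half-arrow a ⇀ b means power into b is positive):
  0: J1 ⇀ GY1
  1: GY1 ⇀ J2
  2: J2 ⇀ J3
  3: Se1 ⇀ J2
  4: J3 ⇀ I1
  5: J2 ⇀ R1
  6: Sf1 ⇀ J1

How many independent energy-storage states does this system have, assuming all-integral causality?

#3 stroke→J2  (Se1 fixes effort; stroke away)
#6 stroke→Sf1  (Sf1: flow source, stroke at near end)
#0 stroke→J1  (only one effort-in slot at J1)
#1 stroke→J2  (GY1: gyrator matches bond 0)
#4 stroke→I1  (I1 outputs flow p/I1)
#2 stroke→J3  (only one effort-in slot at J3)
#5 stroke→J2  (J2: bond 2 brought flow, rest push out)

1  (I1 all integral)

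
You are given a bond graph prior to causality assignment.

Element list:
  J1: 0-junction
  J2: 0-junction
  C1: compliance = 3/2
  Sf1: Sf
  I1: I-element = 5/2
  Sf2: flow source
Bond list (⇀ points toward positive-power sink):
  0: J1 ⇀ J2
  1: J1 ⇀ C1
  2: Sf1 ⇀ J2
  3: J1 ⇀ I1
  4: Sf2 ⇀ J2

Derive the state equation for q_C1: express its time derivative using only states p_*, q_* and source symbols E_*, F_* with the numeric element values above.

#2 |Sf1  (Sf1 fixes flow; stroke at Sf1)
#4 |Sf2  (Sf2 (Sf) sets flow on bond)
#0 |J2  (J2 needs exactly one e-in)
#1 |J1  (prefer integral on C1)
#3 |I1  (0-jn J1 has e-setter on 1)

dq_C1/dt = F_Sf1 + F_Sf2 - 2*p_I1/5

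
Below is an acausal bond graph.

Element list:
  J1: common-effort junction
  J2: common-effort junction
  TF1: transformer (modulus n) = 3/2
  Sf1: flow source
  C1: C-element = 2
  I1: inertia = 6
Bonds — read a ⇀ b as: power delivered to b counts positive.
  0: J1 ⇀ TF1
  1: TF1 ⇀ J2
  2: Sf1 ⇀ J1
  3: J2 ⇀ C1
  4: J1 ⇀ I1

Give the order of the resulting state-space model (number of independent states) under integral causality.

#2 |Sf1  (Sf1 fixes flow; stroke at Sf1)
#3 |J2  (C1 integral (e out))
#1 |TF1  (J2: bond 3 brought effort, rest push out)
#0 |J1  (TF TF1: opposite of bond 1)
#4 |I1  (common-e at J1 fixed by 0)

2  (C1, I1 all integral)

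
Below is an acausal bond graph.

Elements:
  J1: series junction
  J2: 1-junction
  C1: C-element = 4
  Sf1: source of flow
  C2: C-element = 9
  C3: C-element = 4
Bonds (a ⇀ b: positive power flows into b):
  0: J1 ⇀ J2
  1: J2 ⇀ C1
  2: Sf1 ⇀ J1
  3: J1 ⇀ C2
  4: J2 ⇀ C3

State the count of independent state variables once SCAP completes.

bond 2 |Sf1  (Sf1 (Sf) sets flow on bond)
bond 0 |J1  (1-jn J1 has f-setter on 2)
bond 3 |J1  (1-jn J1 has f-setter on 2)
bond 1 |J2  (common-f at J2 fixed by 0)
bond 4 |J2  (J2: bond 0 brought flow, rest push out)

3  (C1, C2, C3 all integral)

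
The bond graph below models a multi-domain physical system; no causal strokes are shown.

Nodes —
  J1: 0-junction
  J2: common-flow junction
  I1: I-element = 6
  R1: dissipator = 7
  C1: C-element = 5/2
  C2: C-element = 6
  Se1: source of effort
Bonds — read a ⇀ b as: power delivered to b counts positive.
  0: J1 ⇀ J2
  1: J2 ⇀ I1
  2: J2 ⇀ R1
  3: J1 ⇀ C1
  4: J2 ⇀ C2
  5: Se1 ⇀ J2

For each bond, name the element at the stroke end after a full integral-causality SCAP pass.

#5 →J2  (Se1 fixes effort; stroke away)
#1 →I1  (I1 outputs flow p/I1)
#0 →J2  (J2: bond 1 brought flow, rest push out)
#2 →J2  (J2: bond 1 brought flow, rest push out)
#4 →J2  (J2 flow already set via bond 1)
#3 →J1  (only one effort-in slot at J1)

β0 →J2
β1 →I1
β2 →J2
β3 →J1
β4 →J2
β5 →J2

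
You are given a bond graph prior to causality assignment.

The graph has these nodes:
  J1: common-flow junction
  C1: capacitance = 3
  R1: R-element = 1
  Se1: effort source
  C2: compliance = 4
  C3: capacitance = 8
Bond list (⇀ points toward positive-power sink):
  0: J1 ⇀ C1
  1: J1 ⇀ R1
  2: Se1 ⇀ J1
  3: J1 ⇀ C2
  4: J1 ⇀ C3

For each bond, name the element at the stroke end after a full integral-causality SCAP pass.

β0 |J1
β1 |R1
β2 |J1
β3 |J1
β4 |J1

β2 stroke at J1  (Se1 fixes effort; stroke away)
β0 stroke at J1  (C1 integral (e out))
β3 stroke at J1  (C2 integral (e out))
β4 stroke at J1  (C3 integral (e out))
β1 stroke at R1  (only one flow-in slot at J1)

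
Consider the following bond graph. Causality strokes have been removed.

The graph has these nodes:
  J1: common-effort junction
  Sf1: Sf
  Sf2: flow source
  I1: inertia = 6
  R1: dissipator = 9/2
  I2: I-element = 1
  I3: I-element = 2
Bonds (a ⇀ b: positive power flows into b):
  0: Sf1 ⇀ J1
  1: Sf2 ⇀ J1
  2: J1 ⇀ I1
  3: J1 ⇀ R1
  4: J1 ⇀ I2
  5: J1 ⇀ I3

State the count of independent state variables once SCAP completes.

b0 |Sf1  (source Sf1 imposes f)
b1 |Sf2  (Sf2: flow source, stroke at near end)
b2 |I1  (prefer integral on I1)
b4 |I2  (I2 integral (f out))
b5 |I3  (I3 outputs flow p/I3)
b3 |J1  (J1: last free bond brings effort in)

3  (I1, I2, I3 all integral)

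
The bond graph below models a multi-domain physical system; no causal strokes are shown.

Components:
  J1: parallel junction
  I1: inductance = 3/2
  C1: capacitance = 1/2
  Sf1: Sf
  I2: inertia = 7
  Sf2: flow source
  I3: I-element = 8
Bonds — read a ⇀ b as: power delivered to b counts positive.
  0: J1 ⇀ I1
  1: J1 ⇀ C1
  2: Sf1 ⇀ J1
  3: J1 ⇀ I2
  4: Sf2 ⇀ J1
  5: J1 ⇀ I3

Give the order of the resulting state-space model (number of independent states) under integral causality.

#2 stroke→Sf1  (Sf1 (Sf) sets flow on bond)
#4 stroke→Sf2  (source Sf2 imposes f)
#0 stroke→I1  (I1: I, integral causality)
#1 stroke→J1  (C1 outputs effort q/C1)
#3 stroke→I2  (0-jn J1 has e-setter on 1)
#5 stroke→I3  (J1 effort already set via bond 1)

4  (C1, I1, I2, I3 all integral)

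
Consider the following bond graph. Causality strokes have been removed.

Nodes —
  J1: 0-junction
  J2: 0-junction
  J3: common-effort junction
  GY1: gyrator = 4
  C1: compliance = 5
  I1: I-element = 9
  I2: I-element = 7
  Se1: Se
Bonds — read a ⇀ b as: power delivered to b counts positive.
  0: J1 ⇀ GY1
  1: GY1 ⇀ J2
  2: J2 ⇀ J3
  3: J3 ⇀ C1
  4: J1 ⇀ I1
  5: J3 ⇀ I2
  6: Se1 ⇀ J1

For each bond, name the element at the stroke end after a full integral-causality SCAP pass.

bond 6 →J1  (Se1 fixes effort; stroke away)
bond 0 →GY1  (0-jn J1 has e-setter on 6)
bond 4 →I1  (J1 effort already set via bond 6)
bond 1 →GY1  (through GY1, causality inverts; strokes same side of GY1)
bond 2 →J2  (only one effort-in slot at J2)
bond 3 →J3  (C1 integral (e out))
bond 5 →I2  (0-jn J3 has e-setter on 3)

#0 stroke at GY1
#1 stroke at GY1
#2 stroke at J2
#3 stroke at J3
#4 stroke at I1
#5 stroke at I2
#6 stroke at J1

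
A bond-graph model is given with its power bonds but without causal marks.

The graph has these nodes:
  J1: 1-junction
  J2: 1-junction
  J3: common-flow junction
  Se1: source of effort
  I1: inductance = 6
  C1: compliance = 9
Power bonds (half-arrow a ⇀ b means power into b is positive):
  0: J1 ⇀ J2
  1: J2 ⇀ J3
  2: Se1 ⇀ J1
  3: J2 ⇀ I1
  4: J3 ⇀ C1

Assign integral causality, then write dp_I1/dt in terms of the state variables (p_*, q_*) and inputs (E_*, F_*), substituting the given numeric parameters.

bond 2 →J1  (source Se1 imposes e)
bond 0 →J2  (J1 needs exactly one f-in)
bond 3 →I1  (I1 outputs flow p/I1)
bond 1 →J2  (1-jn J2 has f-setter on 3)
bond 4 →J3  (common-f at J3 fixed by 1)

dp_I1/dt = E_Se1 - q_C1/9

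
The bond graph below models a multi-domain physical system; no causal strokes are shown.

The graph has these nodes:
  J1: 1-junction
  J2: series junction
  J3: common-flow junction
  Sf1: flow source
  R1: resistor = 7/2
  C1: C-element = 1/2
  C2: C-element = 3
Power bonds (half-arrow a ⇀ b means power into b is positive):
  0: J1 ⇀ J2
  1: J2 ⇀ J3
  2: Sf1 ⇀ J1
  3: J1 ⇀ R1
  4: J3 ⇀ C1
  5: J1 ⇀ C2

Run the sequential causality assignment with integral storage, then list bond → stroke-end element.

bond 2 →Sf1  (source Sf1 imposes f)
bond 0 →J1  (J1: bond 2 brought flow, rest push out)
bond 3 →J1  (1-jn J1 has f-setter on 2)
bond 5 →J1  (common-f at J1 fixed by 2)
bond 1 →J2  (common-f at J2 fixed by 0)
bond 4 →J3  (common-f at J3 fixed by 1)

b0 |J1
b1 |J2
b2 |Sf1
b3 |J1
b4 |J3
b5 |J1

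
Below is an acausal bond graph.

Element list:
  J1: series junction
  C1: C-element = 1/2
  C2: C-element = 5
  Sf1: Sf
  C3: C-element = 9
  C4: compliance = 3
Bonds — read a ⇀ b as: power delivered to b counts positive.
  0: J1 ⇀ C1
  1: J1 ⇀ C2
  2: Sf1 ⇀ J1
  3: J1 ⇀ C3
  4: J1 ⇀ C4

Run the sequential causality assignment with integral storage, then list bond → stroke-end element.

bond 0 |J1
bond 1 |J1
bond 2 |Sf1
bond 3 |J1
bond 4 |J1

#2 stroke→Sf1  (Sf1 (Sf) sets flow on bond)
#0 stroke→J1  (common-f at J1 fixed by 2)
#1 stroke→J1  (1-jn J1 has f-setter on 2)
#3 stroke→J1  (1-jn J1 has f-setter on 2)
#4 stroke→J1  (common-f at J1 fixed by 2)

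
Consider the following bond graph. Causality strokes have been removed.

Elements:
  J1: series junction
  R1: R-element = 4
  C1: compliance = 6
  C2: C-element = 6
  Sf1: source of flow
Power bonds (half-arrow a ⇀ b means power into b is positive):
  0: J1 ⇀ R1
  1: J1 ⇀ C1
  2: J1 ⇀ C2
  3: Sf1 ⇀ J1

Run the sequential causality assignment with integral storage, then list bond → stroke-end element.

#3 →Sf1  (Sf1 fixes flow; stroke at Sf1)
#0 →J1  (J1: bond 3 brought flow, rest push out)
#1 →J1  (common-f at J1 fixed by 3)
#2 →J1  (J1 flow already set via bond 3)

bond 0 stroke at J1
bond 1 stroke at J1
bond 2 stroke at J1
bond 3 stroke at Sf1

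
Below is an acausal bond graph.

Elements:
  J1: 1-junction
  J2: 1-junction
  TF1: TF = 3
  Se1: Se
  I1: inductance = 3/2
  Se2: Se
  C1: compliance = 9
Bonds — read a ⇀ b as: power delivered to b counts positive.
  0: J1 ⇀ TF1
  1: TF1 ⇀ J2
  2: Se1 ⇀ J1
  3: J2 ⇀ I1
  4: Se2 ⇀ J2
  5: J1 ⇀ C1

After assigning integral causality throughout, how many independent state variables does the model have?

b2 stroke at J1  (Se1 (Se) sets effort on bond)
b4 stroke at J2  (Se2 fixes effort; stroke away)
b3 stroke at I1  (prefer integral on I1)
b1 stroke at J2  (J2 flow already set via bond 3)
b0 stroke at TF1  (TF1 one-in-one-out from 1)
b5 stroke at J1  (1-jn J1 has f-setter on 0)

2  (C1, I1 all integral)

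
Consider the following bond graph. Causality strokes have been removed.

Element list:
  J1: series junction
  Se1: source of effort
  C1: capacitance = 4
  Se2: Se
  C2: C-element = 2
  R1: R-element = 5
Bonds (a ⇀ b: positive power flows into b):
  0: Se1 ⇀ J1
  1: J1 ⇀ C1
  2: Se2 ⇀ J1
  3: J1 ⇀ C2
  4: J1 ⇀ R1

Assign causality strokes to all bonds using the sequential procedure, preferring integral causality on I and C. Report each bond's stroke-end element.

β0 stroke at J1  (Se1: effort source, stroke at far end)
β2 stroke at J1  (Se2 fixes effort; stroke away)
β1 stroke at J1  (prefer integral on C1)
β3 stroke at J1  (C2 integral (e out))
β4 stroke at R1  (J1: last free bond brings flow in)

b0 stroke→J1
b1 stroke→J1
b2 stroke→J1
b3 stroke→J1
b4 stroke→R1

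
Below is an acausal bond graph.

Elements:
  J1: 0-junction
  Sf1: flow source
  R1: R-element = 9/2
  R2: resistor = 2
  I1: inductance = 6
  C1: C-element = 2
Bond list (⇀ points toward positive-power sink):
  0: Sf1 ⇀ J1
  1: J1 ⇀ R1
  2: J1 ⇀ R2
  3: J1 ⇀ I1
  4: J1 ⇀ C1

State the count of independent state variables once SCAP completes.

bond 0 stroke→Sf1  (Sf1 fixes flow; stroke at Sf1)
bond 3 stroke→I1  (prefer integral on I1)
bond 4 stroke→J1  (prefer integral on C1)
bond 1 stroke→R1  (common-e at J1 fixed by 4)
bond 2 stroke→R2  (common-e at J1 fixed by 4)

2  (C1, I1 all integral)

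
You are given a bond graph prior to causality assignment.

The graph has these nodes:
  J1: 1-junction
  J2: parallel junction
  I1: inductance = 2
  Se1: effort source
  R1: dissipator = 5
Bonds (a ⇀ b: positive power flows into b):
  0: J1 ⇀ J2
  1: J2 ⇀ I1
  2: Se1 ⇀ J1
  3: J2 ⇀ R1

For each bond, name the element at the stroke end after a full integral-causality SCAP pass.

b2 stroke at J1  (Se1: effort source, stroke at far end)
b0 stroke at J2  (J1 needs exactly one f-in)
b1 stroke at I1  (common-e at J2 fixed by 0)
b3 stroke at R1  (common-e at J2 fixed by 0)

bond 0 stroke at J2
bond 1 stroke at I1
bond 2 stroke at J1
bond 3 stroke at R1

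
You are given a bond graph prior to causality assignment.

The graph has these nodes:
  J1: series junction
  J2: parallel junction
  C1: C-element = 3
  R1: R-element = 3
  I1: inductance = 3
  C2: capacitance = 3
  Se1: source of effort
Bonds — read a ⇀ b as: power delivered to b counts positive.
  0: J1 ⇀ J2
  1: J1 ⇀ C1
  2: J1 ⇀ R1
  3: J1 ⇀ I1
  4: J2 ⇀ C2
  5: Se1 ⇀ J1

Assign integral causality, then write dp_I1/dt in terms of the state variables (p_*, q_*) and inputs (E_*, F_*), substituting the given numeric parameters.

b5 →J1  (source Se1 imposes e)
b1 →J1  (C1 outputs effort q/C1)
b3 →I1  (I1 outputs flow p/I1)
b0 →J1  (1-jn J1 has f-setter on 3)
b2 →J1  (common-f at J1 fixed by 3)
b4 →J2  (J2 needs exactly one e-in)

dp_I1/dt = E_Se1 - p_I1 - q_C1/3 - q_C2/3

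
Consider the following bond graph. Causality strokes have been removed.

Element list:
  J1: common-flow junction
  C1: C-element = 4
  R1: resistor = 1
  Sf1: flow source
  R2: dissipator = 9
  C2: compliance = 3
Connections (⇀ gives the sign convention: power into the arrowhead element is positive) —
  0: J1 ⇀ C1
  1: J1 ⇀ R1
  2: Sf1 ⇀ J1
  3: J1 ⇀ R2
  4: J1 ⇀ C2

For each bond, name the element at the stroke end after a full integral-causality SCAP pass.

b0 |J1
b1 |J1
b2 |Sf1
b3 |J1
b4 |J1

β2 →Sf1  (Sf1 fixes flow; stroke at Sf1)
β0 →J1  (J1 flow already set via bond 2)
β1 →J1  (J1 flow already set via bond 2)
β3 →J1  (common-f at J1 fixed by 2)
β4 →J1  (J1: bond 2 brought flow, rest push out)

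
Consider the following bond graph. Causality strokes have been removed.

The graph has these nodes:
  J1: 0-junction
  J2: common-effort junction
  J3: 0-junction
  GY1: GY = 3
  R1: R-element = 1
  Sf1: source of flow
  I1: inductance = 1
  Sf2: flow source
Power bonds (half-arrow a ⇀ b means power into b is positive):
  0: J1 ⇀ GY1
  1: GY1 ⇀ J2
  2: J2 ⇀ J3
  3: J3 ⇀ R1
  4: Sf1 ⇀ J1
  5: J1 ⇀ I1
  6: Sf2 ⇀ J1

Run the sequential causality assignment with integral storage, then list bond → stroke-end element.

#4 |Sf1  (Sf1: flow source, stroke at near end)
#6 |Sf2  (source Sf2 imposes f)
#5 |I1  (I1: I, integral causality)
#0 |J1  (closing 0-jn rule on J1)
#1 |J2  (through GY1, causality inverts; strokes same side of GY1)
#2 |J3  (J2 effort already set via bond 1)
#3 |R1  (J3 effort already set via bond 2)

β0 →J1
β1 →J2
β2 →J3
β3 →R1
β4 →Sf1
β5 →I1
β6 →Sf2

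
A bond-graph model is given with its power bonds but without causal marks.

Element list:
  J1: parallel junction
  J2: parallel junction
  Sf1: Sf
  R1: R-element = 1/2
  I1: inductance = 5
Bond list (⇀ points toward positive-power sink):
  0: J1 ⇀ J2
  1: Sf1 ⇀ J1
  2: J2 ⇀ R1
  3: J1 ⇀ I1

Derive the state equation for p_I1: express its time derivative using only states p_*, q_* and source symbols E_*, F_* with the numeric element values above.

dp_I1/dt = F_Sf1/2 - p_I1/10

β1 |Sf1  (Sf1 (Sf) sets flow on bond)
β3 |I1  (I1 integral (f out))
β0 |J1  (J1: last free bond brings effort in)
β2 |J2  (J2 needs exactly one e-in)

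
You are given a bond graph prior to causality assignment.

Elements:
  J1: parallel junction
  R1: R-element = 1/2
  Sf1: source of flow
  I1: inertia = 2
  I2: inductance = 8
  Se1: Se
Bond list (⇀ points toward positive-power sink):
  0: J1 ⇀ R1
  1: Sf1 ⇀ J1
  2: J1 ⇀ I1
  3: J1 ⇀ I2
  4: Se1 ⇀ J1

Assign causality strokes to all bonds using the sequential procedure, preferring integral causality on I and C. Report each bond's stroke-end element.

b0 stroke→R1
b1 stroke→Sf1
b2 stroke→I1
b3 stroke→I2
b4 stroke→J1

b1 stroke→Sf1  (Sf1: flow source, stroke at near end)
b4 stroke→J1  (Se1: effort source, stroke at far end)
b0 stroke→R1  (0-jn J1 has e-setter on 4)
b2 stroke→I1  (J1: bond 4 brought effort, rest push out)
b3 stroke→I2  (J1: bond 4 brought effort, rest push out)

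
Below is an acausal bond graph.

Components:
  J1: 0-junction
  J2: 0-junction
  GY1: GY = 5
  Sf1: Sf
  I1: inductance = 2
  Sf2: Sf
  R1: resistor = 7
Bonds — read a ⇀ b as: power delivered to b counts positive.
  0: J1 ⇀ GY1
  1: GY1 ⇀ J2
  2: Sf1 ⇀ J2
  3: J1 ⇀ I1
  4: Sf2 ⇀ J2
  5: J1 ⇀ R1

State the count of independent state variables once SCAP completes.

β2 stroke→Sf1  (Sf1 (Sf) sets flow on bond)
β4 stroke→Sf2  (Sf2: flow source, stroke at near end)
β1 stroke→J2  (J2 needs exactly one e-in)
β0 stroke→J1  (GY1: gyrator matches bond 1)
β3 stroke→I1  (J1 effort already set via bond 0)
β5 stroke→R1  (0-jn J1 has e-setter on 0)

1  (I1 all integral)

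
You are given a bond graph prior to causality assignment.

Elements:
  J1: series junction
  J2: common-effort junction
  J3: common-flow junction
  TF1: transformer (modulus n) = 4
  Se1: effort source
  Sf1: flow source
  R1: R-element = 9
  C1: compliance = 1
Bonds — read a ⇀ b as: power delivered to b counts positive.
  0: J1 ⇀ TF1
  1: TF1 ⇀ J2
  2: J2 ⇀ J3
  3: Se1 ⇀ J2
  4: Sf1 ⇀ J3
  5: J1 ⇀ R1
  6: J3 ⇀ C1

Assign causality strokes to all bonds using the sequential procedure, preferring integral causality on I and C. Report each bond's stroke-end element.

bond 3 |J2  (Se1 fixes effort; stroke away)
bond 4 |Sf1  (Sf1: flow source, stroke at near end)
bond 1 |TF1  (J2 effort already set via bond 3)
bond 2 |J3  (J2 effort already set via bond 3)
bond 6 |J3  (J3 flow already set via bond 4)
bond 0 |J1  (TF1 one-in-one-out from 1)
bond 5 |R1  (closing 1-jn rule on J1)

#0 stroke→J1
#1 stroke→TF1
#2 stroke→J3
#3 stroke→J2
#4 stroke→Sf1
#5 stroke→R1
#6 stroke→J3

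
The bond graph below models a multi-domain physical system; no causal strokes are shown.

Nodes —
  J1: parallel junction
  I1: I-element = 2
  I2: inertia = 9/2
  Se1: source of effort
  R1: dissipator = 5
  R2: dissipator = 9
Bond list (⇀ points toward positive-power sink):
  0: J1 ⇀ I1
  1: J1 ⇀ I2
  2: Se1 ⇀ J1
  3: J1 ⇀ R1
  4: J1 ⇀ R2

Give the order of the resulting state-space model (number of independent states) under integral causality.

b2 →J1  (source Se1 imposes e)
b0 →I1  (J1: bond 2 brought effort, rest push out)
b1 →I2  (0-jn J1 has e-setter on 2)
b3 →R1  (J1: bond 2 brought effort, rest push out)
b4 →R2  (common-e at J1 fixed by 2)

2  (I1, I2 all integral)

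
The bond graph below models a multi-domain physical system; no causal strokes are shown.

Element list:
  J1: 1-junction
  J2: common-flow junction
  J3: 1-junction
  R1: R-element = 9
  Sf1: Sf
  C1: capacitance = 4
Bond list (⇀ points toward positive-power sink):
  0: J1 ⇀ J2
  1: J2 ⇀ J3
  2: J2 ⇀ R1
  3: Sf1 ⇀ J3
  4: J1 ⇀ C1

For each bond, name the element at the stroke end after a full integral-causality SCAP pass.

bond 3 stroke→Sf1  (Sf1 fixes flow; stroke at Sf1)
bond 1 stroke→J3  (J3 flow already set via bond 3)
bond 0 stroke→J2  (1-jn J2 has f-setter on 1)
bond 2 stroke→J2  (1-jn J2 has f-setter on 1)
bond 4 stroke→J1  (J1: bond 0 brought flow, rest push out)

b0 |J2
b1 |J3
b2 |J2
b3 |Sf1
b4 |J1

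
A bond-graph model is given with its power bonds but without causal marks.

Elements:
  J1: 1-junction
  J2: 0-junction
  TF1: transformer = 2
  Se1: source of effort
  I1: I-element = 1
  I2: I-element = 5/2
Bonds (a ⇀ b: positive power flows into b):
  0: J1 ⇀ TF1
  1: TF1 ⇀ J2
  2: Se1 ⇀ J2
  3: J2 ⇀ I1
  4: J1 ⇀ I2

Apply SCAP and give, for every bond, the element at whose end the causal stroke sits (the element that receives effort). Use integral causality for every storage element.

bond 0 →J1
bond 1 →TF1
bond 2 →J2
bond 3 →I1
bond 4 →I2

bond 2 |J2  (Se1: effort source, stroke at far end)
bond 1 |TF1  (0-jn J2 has e-setter on 2)
bond 3 |I1  (0-jn J2 has e-setter on 2)
bond 0 |J1  (TF TF1: opposite of bond 1)
bond 4 |I2  (J1 needs exactly one f-in)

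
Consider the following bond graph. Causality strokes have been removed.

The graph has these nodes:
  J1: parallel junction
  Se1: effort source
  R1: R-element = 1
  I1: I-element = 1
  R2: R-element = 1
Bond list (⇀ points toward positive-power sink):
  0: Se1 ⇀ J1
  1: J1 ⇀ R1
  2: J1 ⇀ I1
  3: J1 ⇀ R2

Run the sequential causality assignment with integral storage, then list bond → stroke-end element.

b0 stroke at J1
b1 stroke at R1
b2 stroke at I1
b3 stroke at R2

#0 stroke→J1  (source Se1 imposes e)
#1 stroke→R1  (common-e at J1 fixed by 0)
#2 stroke→I1  (common-e at J1 fixed by 0)
#3 stroke→R2  (J1 effort already set via bond 0)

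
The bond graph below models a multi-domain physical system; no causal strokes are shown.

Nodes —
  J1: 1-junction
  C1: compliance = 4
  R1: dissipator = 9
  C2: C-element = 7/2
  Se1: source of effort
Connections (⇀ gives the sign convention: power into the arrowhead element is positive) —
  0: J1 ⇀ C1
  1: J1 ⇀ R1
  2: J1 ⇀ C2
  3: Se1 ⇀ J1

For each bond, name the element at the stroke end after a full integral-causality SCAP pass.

#3 |J1  (Se1: effort source, stroke at far end)
#0 |J1  (prefer integral on C1)
#2 |J1  (C2 outputs effort q/C2)
#1 |R1  (J1: last free bond brings flow in)

bond 0 |J1
bond 1 |R1
bond 2 |J1
bond 3 |J1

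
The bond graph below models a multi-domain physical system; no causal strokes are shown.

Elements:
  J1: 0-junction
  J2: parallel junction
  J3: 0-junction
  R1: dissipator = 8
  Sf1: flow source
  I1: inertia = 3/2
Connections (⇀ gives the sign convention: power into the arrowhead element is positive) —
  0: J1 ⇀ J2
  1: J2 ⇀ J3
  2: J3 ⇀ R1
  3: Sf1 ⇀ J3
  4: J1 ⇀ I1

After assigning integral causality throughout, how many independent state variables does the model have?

1  (I1 all integral)

bond 3 →Sf1  (Sf1 fixes flow; stroke at Sf1)
bond 4 →I1  (I1 outputs flow p/I1)
bond 0 →J1  (closing 0-jn rule on J1)
bond 1 →J2  (only one effort-in slot at J2)
bond 2 →J3  (J3: last free bond brings effort in)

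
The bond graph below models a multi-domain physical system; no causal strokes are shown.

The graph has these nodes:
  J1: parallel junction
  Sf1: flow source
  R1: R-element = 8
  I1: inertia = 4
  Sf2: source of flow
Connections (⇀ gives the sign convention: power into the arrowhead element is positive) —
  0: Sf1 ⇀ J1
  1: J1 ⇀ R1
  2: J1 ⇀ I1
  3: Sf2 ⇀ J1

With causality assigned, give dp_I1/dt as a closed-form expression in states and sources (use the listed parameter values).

bond 0 stroke→Sf1  (Sf1: flow source, stroke at near end)
bond 3 stroke→Sf2  (source Sf2 imposes f)
bond 2 stroke→I1  (I1 integral (f out))
bond 1 stroke→J1  (only one effort-in slot at J1)

dp_I1/dt = 8*F_Sf1 + 8*F_Sf2 - 2*p_I1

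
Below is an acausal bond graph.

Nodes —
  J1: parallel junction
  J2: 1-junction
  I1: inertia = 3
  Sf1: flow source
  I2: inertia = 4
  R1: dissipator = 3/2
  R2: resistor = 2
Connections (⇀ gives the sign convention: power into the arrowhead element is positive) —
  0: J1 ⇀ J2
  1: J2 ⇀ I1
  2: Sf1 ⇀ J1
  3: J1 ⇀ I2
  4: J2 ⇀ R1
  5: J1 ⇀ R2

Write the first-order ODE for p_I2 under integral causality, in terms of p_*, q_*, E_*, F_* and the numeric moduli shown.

dp_I2/dt = 2*F_Sf1 - 2*p_I1/3 - p_I2/2

β2 |Sf1  (Sf1 (Sf) sets flow on bond)
β1 |I1  (I1 integral (f out))
β0 |J2  (J2 flow already set via bond 1)
β4 |J2  (J2 flow already set via bond 1)
β3 |I2  (I2: I, integral causality)
β5 |J1  (J1 needs exactly one e-in)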